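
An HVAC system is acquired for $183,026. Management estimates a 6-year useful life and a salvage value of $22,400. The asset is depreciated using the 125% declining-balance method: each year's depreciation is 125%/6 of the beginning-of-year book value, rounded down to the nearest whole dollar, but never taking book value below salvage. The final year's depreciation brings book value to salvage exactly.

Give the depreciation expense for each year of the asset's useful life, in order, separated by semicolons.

$38,130; $30,186; $23,897; $18,919; $14,977; $34,517

Depreciable base = $183,026 − $22,400 = $160,626.
Year 1: ⌊$183,026 × 125%/6⌋ = $38,130. Book value $144,896.
Year 2: ⌊$144,896 × 125%/6⌋ = $30,186. Book value $114,710.
Year 3: ⌊$114,710 × 125%/6⌋ = $23,897. Book value $90,813.
Year 4: ⌊$90,813 × 125%/6⌋ = $18,919. Book value $71,894.
Year 5: ⌊$71,894 × 125%/6⌋ = $14,977. Book value $56,917.
Year 6 (final): $56,917 − $22,400 = $34,517. Book value $22,400.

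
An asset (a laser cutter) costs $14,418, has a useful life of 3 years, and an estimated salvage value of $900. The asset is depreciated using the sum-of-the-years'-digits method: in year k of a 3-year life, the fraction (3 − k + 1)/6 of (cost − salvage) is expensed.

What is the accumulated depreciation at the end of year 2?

$11,265

Depreciable base = $14,418 − $900 = $13,518.
Sum of the years' digits = 3+2+1 = 6.
Year 1: $13,518 × 3/6 = $6,759. Book value $7,659.
Year 2: $13,518 × 2/6 = $4,506. Book value $3,153.
Accumulated through year 2 = $14,418 − $3,153 = $11,265.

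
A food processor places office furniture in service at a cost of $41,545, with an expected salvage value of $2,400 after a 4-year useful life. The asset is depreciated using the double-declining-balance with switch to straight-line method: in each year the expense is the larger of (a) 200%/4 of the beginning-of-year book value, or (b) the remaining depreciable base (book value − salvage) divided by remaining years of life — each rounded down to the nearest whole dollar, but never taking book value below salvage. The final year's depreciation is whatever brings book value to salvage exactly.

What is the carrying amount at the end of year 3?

$5,194

Depreciable base = $41,545 − $2,400 = $39,145.
Year 1: DB = ⌊$41,545 × 200%/4⌋ = $20,772; SL = ⌊$39,145/4⌋ = $9,786 → take DB $20,772. Book value $20,773.
Year 2: DB = ⌊$20,773 × 200%/4⌋ = $10,386; SL = ⌊$18,373/3⌋ = $6,124 → take DB $10,386. Book value $10,387.
Year 3: DB = ⌊$10,387 × 200%/4⌋ = $5,193; SL = ⌊$7,987/2⌋ = $3,993 → take DB $5,193. Book value $5,194.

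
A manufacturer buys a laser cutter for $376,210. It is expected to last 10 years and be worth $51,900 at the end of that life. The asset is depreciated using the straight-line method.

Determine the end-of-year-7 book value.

Depreciable base = $376,210 − $51,900 = $324,310.
Annual expense = $324,310 / 10 = $32,431.
End of year 1: book value $343,779.
End of year 2: book value $311,348.
End of year 3: book value $278,917.
End of year 4: book value $246,486.
End of year 5: book value $214,055.
End of year 6: book value $181,624.
End of year 7: book value $149,193.

$149,193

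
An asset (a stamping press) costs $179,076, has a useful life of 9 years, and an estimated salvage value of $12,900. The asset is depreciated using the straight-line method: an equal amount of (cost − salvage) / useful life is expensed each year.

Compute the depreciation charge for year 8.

Depreciable base = $179,076 − $12,900 = $166,176.
Annual expense = $166,176 / 9 = $18,464.

$18,464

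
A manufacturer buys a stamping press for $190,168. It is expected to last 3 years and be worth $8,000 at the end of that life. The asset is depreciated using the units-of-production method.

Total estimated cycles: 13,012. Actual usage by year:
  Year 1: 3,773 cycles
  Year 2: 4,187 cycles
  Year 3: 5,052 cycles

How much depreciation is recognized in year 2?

Depreciable base = $190,168 − $8,000 = $182,168.
Rate = $182,168 / 13,012 cycles = $14 per cycle.
Year 1: 3,773 × $14 = $52,822. Book value $137,346.
Year 2: 4,187 × $14 = $58,618. Book value $78,728.

$58,618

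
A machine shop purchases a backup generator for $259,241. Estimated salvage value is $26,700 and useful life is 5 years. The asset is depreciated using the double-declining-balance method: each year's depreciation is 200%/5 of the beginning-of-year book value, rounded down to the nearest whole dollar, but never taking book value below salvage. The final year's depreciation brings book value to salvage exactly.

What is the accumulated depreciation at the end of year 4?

$225,642

Depreciable base = $259,241 − $26,700 = $232,541.
Year 1: ⌊$259,241 × 200%/5⌋ = $103,696. Book value $155,545.
Year 2: ⌊$155,545 × 200%/5⌋ = $62,218. Book value $93,327.
Year 3: ⌊$93,327 × 200%/5⌋ = $37,330. Book value $55,997.
Year 4: ⌊$55,997 × 200%/5⌋ = $22,398. Book value $33,599.
Accumulated through year 4 = $259,241 − $33,599 = $225,642.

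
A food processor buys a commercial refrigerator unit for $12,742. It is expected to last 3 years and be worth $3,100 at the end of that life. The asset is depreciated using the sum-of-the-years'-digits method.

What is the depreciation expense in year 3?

$1,607

Depreciable base = $12,742 − $3,100 = $9,642.
Sum of the years' digits = 3+2+1 = 6.
Year 1: $9,642 × 3/6 = $4,821. Book value $7,921.
Year 2: $9,642 × 2/6 = $3,214. Book value $4,707.
Year 3: $9,642 × 1/6 = $1,607. Book value $3,100.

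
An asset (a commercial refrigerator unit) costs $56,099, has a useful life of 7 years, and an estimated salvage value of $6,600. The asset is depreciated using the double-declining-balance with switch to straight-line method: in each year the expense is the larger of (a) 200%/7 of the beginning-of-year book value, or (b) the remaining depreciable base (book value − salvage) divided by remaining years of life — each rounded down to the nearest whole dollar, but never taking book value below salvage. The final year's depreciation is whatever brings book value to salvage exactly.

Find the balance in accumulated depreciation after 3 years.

$35,654

Depreciable base = $56,099 − $6,600 = $49,499.
Year 1: DB = ⌊$56,099 × 200%/7⌋ = $16,028; SL = ⌊$49,499/7⌋ = $7,071 → take DB $16,028. Book value $40,071.
Year 2: DB = ⌊$40,071 × 200%/7⌋ = $11,448; SL = ⌊$33,471/6⌋ = $5,578 → take DB $11,448. Book value $28,623.
Year 3: DB = ⌊$28,623 × 200%/7⌋ = $8,178; SL = ⌊$22,023/5⌋ = $4,404 → take DB $8,178. Book value $20,445.
Accumulated through year 3 = $56,099 − $20,445 = $35,654.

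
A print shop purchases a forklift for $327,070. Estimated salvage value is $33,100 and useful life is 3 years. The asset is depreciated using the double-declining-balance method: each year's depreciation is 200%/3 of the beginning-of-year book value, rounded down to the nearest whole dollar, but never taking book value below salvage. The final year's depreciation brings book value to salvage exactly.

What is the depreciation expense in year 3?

Depreciable base = $327,070 − $33,100 = $293,970.
Year 1: ⌊$327,070 × 200%/3⌋ = $218,046. Book value $109,024.
Year 2: ⌊$109,024 × 200%/3⌋ = $72,682. Book value $36,342.
Year 3 (final): $36,342 − $33,100 = $3,242. Book value $33,100.

$3,242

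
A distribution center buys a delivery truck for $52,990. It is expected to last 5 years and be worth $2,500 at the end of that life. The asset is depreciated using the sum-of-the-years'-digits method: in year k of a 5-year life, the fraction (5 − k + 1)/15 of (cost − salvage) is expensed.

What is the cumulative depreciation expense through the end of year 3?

Depreciable base = $52,990 − $2,500 = $50,490.
Sum of the years' digits = 5+4+3+2+1 = 15.
Year 1: $50,490 × 5/15 = $16,830. Book value $36,160.
Year 2: $50,490 × 4/15 = $13,464. Book value $22,696.
Year 3: $50,490 × 3/15 = $10,098. Book value $12,598.
Accumulated through year 3 = $52,990 − $12,598 = $40,392.

$40,392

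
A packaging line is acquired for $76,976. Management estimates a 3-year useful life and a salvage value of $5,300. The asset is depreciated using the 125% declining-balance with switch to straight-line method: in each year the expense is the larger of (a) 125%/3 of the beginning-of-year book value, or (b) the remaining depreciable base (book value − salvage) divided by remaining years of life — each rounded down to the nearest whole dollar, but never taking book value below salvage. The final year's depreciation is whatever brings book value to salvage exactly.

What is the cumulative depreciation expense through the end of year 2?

$51,874

Depreciable base = $76,976 − $5,300 = $71,676.
Year 1: DB = ⌊$76,976 × 125%/3⌋ = $32,073; SL = ⌊$71,676/3⌋ = $23,892 → take DB $32,073. Book value $44,903.
Year 2: DB = ⌊$44,903 × 125%/3⌋ = $18,709; SL = ⌊$39,603/2⌋ = $19,801 → take SL $19,801. Book value $25,102.
Accumulated through year 2 = $76,976 − $25,102 = $51,874.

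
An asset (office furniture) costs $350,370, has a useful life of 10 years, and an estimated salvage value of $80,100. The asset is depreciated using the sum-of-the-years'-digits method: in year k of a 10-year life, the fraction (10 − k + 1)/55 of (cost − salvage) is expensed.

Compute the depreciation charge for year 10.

$4,914

Depreciable base = $350,370 − $80,100 = $270,270.
Sum of the years' digits = 10+9+8+7+6+5+4+3+2+1 = 55.
Year 1: $270,270 × 10/55 = $49,140. Book value $301,230.
Year 2: $270,270 × 9/55 = $44,226. Book value $257,004.
Year 3: $270,270 × 8/55 = $39,312. Book value $217,692.
Year 4: $270,270 × 7/55 = $34,398. Book value $183,294.
Year 5: $270,270 × 6/55 = $29,484. Book value $153,810.
Year 6: $270,270 × 5/55 = $24,570. Book value $129,240.
Year 7: $270,270 × 4/55 = $19,656. Book value $109,584.
Year 8: $270,270 × 3/55 = $14,742. Book value $94,842.
Year 9: $270,270 × 2/55 = $9,828. Book value $85,014.
Year 10: $270,270 × 1/55 = $4,914. Book value $80,100.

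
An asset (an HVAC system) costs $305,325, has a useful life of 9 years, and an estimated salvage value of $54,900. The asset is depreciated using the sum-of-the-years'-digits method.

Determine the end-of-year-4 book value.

Depreciable base = $305,325 − $54,900 = $250,425.
Sum of the years' digits = 9+8+7+6+5+4+3+2+1 = 45.
Year 1: $250,425 × 9/45 = $50,085. Book value $255,240.
Year 2: $250,425 × 8/45 = $44,520. Book value $210,720.
Year 3: $250,425 × 7/45 = $38,955. Book value $171,765.
Year 4: $250,425 × 6/45 = $33,390. Book value $138,375.

$138,375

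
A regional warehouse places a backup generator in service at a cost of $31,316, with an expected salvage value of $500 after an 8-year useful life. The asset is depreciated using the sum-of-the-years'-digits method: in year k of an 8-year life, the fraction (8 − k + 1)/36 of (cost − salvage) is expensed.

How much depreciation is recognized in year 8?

$856

Depreciable base = $31,316 − $500 = $30,816.
Sum of the years' digits = 8+7+6+5+4+3+2+1 = 36.
Year 1: $30,816 × 8/36 = $6,848. Book value $24,468.
Year 2: $30,816 × 7/36 = $5,992. Book value $18,476.
Year 3: $30,816 × 6/36 = $5,136. Book value $13,340.
Year 4: $30,816 × 5/36 = $4,280. Book value $9,060.
Year 5: $30,816 × 4/36 = $3,424. Book value $5,636.
Year 6: $30,816 × 3/36 = $2,568. Book value $3,068.
Year 7: $30,816 × 2/36 = $1,712. Book value $1,356.
Year 8: $30,816 × 1/36 = $856. Book value $500.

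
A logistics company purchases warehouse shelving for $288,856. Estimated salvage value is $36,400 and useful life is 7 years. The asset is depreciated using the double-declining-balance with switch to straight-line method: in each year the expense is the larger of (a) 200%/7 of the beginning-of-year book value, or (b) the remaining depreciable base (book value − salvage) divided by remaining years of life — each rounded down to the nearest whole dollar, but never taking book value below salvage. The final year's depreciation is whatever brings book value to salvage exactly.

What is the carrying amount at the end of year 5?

$53,710

Depreciable base = $288,856 − $36,400 = $252,456.
Year 1: DB = ⌊$288,856 × 200%/7⌋ = $82,530; SL = ⌊$252,456/7⌋ = $36,065 → take DB $82,530. Book value $206,326.
Year 2: DB = ⌊$206,326 × 200%/7⌋ = $58,950; SL = ⌊$169,926/6⌋ = $28,321 → take DB $58,950. Book value $147,376.
Year 3: DB = ⌊$147,376 × 200%/7⌋ = $42,107; SL = ⌊$110,976/5⌋ = $22,195 → take DB $42,107. Book value $105,269.
Year 4: DB = ⌊$105,269 × 200%/7⌋ = $30,076; SL = ⌊$68,869/4⌋ = $17,217 → take DB $30,076. Book value $75,193.
Year 5: DB = ⌊$75,193 × 200%/7⌋ = $21,483; SL = ⌊$38,793/3⌋ = $12,931 → take DB $21,483. Book value $53,710.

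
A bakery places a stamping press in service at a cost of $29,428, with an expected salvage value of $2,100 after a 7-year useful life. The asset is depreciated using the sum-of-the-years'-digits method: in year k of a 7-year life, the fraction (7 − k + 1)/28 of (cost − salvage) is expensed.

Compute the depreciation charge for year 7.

Depreciable base = $29,428 − $2,100 = $27,328.
Sum of the years' digits = 7+6+5+4+3+2+1 = 28.
Year 1: $27,328 × 7/28 = $6,832. Book value $22,596.
Year 2: $27,328 × 6/28 = $5,856. Book value $16,740.
Year 3: $27,328 × 5/28 = $4,880. Book value $11,860.
Year 4: $27,328 × 4/28 = $3,904. Book value $7,956.
Year 5: $27,328 × 3/28 = $2,928. Book value $5,028.
Year 6: $27,328 × 2/28 = $1,952. Book value $3,076.
Year 7: $27,328 × 1/28 = $976. Book value $2,100.

$976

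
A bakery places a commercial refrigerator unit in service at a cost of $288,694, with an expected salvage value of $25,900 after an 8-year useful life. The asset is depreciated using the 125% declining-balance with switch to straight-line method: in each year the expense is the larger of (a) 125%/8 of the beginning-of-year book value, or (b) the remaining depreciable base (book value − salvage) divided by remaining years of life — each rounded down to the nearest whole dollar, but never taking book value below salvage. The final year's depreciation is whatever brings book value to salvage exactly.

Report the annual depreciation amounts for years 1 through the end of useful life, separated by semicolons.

Depreciable base = $288,694 − $25,900 = $262,794.
Year 1: DB = ⌊$288,694 × 125%/8⌋ = $45,108; SL = ⌊$262,794/8⌋ = $32,849 → take DB $45,108. Book value $243,586.
Year 2: DB = ⌊$243,586 × 125%/8⌋ = $38,060; SL = ⌊$217,686/7⌋ = $31,098 → take DB $38,060. Book value $205,526.
Year 3: DB = ⌊$205,526 × 125%/8⌋ = $32,113; SL = ⌊$179,626/6⌋ = $29,937 → take DB $32,113. Book value $173,413.
Year 4: DB = ⌊$173,413 × 125%/8⌋ = $27,095; SL = ⌊$147,513/5⌋ = $29,502 → take SL $29,502. Book value $143,911.
Year 5: DB = ⌊$143,911 × 125%/8⌋ = $22,486; SL = ⌊$118,011/4⌋ = $29,502 → take SL $29,502. Book value $114,409.
Year 6: DB = ⌊$114,409 × 125%/8⌋ = $17,876; SL = ⌊$88,509/3⌋ = $29,503 → take SL $29,503. Book value $84,906.
Year 7: DB = ⌊$84,906 × 125%/8⌋ = $13,266; SL = ⌊$59,006/2⌋ = $29,503 → take SL $29,503. Book value $55,403.
Year 8 (final): $55,403 − $25,900 = $29,503. Book value $25,900.

$45,108; $38,060; $32,113; $29,502; $29,502; $29,503; $29,503; $29,503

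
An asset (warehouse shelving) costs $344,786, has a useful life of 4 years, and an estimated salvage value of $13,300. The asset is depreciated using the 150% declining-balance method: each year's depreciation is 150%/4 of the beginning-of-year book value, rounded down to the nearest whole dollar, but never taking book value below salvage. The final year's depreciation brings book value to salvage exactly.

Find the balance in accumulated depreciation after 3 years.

Depreciable base = $344,786 − $13,300 = $331,486.
Year 1: ⌊$344,786 × 150%/4⌋ = $129,294. Book value $215,492.
Year 2: ⌊$215,492 × 150%/4⌋ = $80,809. Book value $134,683.
Year 3: ⌊$134,683 × 150%/4⌋ = $50,506. Book value $84,177.
Accumulated through year 3 = $344,786 − $84,177 = $260,609.

$260,609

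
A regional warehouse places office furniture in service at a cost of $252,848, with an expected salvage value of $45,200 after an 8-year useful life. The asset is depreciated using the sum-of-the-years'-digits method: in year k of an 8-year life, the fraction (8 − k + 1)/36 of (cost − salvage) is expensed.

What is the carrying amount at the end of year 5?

$79,808

Depreciable base = $252,848 − $45,200 = $207,648.
Sum of the years' digits = 8+7+6+5+4+3+2+1 = 36.
Year 1: $207,648 × 8/36 = $46,144. Book value $206,704.
Year 2: $207,648 × 7/36 = $40,376. Book value $166,328.
Year 3: $207,648 × 6/36 = $34,608. Book value $131,720.
Year 4: $207,648 × 5/36 = $28,840. Book value $102,880.
Year 5: $207,648 × 4/36 = $23,072. Book value $79,808.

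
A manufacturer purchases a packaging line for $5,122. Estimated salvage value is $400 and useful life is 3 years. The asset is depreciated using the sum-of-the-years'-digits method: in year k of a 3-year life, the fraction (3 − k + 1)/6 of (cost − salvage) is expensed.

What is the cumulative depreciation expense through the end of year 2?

Depreciable base = $5,122 − $400 = $4,722.
Sum of the years' digits = 3+2+1 = 6.
Year 1: $4,722 × 3/6 = $2,361. Book value $2,761.
Year 2: $4,722 × 2/6 = $1,574. Book value $1,187.
Accumulated through year 2 = $5,122 − $1,187 = $3,935.

$3,935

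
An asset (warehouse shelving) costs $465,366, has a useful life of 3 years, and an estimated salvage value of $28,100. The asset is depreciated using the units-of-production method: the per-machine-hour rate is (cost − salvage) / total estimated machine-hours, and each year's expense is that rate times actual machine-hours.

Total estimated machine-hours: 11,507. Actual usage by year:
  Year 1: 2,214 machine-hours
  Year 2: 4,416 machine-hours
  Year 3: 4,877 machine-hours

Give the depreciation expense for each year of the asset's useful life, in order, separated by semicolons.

$84,132; $167,808; $185,326

Depreciable base = $465,366 − $28,100 = $437,266.
Rate = $437,266 / 11,507 machine-hours = $38 per machine-hour.
Year 1: 2,214 × $38 = $84,132. Book value $381,234.
Year 2: 4,416 × $38 = $167,808. Book value $213,426.
Year 3: 4,877 × $38 = $185,326. Book value $28,100.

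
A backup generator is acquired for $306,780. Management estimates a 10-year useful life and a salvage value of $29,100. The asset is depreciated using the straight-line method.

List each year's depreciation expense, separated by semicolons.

Depreciable base = $306,780 − $29,100 = $277,680.
Annual expense = $277,680 / 10 = $27,768.
End of year 1: book value $279,012.
End of year 2: book value $251,244.
End of year 3: book value $223,476.
End of year 4: book value $195,708.
End of year 5: book value $167,940.
End of year 6: book value $140,172.
End of year 7: book value $112,404.
End of year 8: book value $84,636.
End of year 9: book value $56,868.
End of year 10: book value $29,100.

$27,768; $27,768; $27,768; $27,768; $27,768; $27,768; $27,768; $27,768; $27,768; $27,768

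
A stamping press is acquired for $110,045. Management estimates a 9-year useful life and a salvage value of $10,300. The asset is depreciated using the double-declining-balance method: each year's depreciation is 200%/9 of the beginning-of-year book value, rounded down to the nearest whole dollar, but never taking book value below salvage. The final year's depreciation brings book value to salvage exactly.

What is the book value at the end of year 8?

$14,739

Depreciable base = $110,045 − $10,300 = $99,745.
Year 1: ⌊$110,045 × 200%/9⌋ = $24,454. Book value $85,591.
Year 2: ⌊$85,591 × 200%/9⌋ = $19,020. Book value $66,571.
Year 3: ⌊$66,571 × 200%/9⌋ = $14,793. Book value $51,778.
Year 4: ⌊$51,778 × 200%/9⌋ = $11,506. Book value $40,272.
Year 5: ⌊$40,272 × 200%/9⌋ = $8,949. Book value $31,323.
Year 6: ⌊$31,323 × 200%/9⌋ = $6,960. Book value $24,363.
Year 7: ⌊$24,363 × 200%/9⌋ = $5,414. Book value $18,949.
Year 8: ⌊$18,949 × 200%/9⌋ = $4,210. Book value $14,739.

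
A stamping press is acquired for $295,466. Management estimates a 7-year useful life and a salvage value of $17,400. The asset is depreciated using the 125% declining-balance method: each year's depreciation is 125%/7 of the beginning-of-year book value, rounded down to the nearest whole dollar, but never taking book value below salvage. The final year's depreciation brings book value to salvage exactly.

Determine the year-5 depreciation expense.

$24,021

Depreciable base = $295,466 − $17,400 = $278,066.
Year 1: ⌊$295,466 × 125%/7⌋ = $52,761. Book value $242,705.
Year 2: ⌊$242,705 × 125%/7⌋ = $43,340. Book value $199,365.
Year 3: ⌊$199,365 × 125%/7⌋ = $35,600. Book value $163,765.
Year 4: ⌊$163,765 × 125%/7⌋ = $29,243. Book value $134,522.
Year 5: ⌊$134,522 × 125%/7⌋ = $24,021. Book value $110,501.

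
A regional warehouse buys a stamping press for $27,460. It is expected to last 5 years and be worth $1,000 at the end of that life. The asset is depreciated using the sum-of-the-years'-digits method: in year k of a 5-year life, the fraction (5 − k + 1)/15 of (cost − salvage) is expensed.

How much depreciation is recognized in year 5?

Depreciable base = $27,460 − $1,000 = $26,460.
Sum of the years' digits = 5+4+3+2+1 = 15.
Year 1: $26,460 × 5/15 = $8,820. Book value $18,640.
Year 2: $26,460 × 4/15 = $7,056. Book value $11,584.
Year 3: $26,460 × 3/15 = $5,292. Book value $6,292.
Year 4: $26,460 × 2/15 = $3,528. Book value $2,764.
Year 5: $26,460 × 1/15 = $1,764. Book value $1,000.

$1,764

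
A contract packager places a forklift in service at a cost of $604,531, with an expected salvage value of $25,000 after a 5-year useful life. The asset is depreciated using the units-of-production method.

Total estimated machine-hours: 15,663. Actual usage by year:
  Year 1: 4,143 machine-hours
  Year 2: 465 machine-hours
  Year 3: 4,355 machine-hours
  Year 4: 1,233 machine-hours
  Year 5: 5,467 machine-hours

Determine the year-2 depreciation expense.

Depreciable base = $604,531 − $25,000 = $579,531.
Rate = $579,531 / 15,663 machine-hours = $37 per machine-hour.
Year 1: 4,143 × $37 = $153,291. Book value $451,240.
Year 2: 465 × $37 = $17,205. Book value $434,035.

$17,205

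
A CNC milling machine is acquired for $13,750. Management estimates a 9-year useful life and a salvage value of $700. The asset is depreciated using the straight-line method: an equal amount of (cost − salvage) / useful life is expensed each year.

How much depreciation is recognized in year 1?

Depreciable base = $13,750 − $700 = $13,050.
Annual expense = $13,050 / 9 = $1,450.

$1,450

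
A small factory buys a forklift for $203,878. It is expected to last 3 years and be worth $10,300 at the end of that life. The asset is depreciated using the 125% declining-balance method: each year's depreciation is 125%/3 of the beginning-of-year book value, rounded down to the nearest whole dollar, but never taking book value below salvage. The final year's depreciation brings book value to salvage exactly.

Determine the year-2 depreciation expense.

Depreciable base = $203,878 − $10,300 = $193,578.
Year 1: ⌊$203,878 × 125%/3⌋ = $84,949. Book value $118,929.
Year 2: ⌊$118,929 × 125%/3⌋ = $49,553. Book value $69,376.

$49,553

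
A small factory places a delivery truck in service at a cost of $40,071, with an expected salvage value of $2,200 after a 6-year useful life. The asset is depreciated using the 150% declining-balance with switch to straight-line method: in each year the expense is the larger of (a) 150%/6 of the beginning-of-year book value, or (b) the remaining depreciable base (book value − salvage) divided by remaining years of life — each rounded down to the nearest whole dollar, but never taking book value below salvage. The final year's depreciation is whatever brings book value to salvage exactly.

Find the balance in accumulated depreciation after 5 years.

$32,969

Depreciable base = $40,071 − $2,200 = $37,871.
Year 1: DB = ⌊$40,071 × 150%/6⌋ = $10,017; SL = ⌊$37,871/6⌋ = $6,311 → take DB $10,017. Book value $30,054.
Year 2: DB = ⌊$30,054 × 150%/6⌋ = $7,513; SL = ⌊$27,854/5⌋ = $5,570 → take DB $7,513. Book value $22,541.
Year 3: DB = ⌊$22,541 × 150%/6⌋ = $5,635; SL = ⌊$20,341/4⌋ = $5,085 → take DB $5,635. Book value $16,906.
Year 4: DB = ⌊$16,906 × 150%/6⌋ = $4,226; SL = ⌊$14,706/3⌋ = $4,902 → take SL $4,902. Book value $12,004.
Year 5: DB = ⌊$12,004 × 150%/6⌋ = $3,001; SL = ⌊$9,804/2⌋ = $4,902 → take SL $4,902. Book value $7,102.
Accumulated through year 5 = $40,071 − $7,102 = $32,969.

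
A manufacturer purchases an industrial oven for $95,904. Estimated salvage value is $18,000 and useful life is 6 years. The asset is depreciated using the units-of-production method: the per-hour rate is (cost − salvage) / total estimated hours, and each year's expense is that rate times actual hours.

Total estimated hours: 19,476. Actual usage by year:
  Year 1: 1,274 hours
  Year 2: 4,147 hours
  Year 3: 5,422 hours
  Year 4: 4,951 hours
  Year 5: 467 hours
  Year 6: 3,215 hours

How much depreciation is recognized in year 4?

$19,804

Depreciable base = $95,904 − $18,000 = $77,904.
Rate = $77,904 / 19,476 hours = $4 per hour.
Year 1: 1,274 × $4 = $5,096. Book value $90,808.
Year 2: 4,147 × $4 = $16,588. Book value $74,220.
Year 3: 5,422 × $4 = $21,688. Book value $52,532.
Year 4: 4,951 × $4 = $19,804. Book value $32,728.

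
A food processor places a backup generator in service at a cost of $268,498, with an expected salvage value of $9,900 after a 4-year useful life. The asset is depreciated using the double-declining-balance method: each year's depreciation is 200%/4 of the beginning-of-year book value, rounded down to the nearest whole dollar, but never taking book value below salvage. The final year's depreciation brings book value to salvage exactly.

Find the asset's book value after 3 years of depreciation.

$33,563

Depreciable base = $268,498 − $9,900 = $258,598.
Year 1: ⌊$268,498 × 200%/4⌋ = $134,249. Book value $134,249.
Year 2: ⌊$134,249 × 200%/4⌋ = $67,124. Book value $67,125.
Year 3: ⌊$67,125 × 200%/4⌋ = $33,562. Book value $33,563.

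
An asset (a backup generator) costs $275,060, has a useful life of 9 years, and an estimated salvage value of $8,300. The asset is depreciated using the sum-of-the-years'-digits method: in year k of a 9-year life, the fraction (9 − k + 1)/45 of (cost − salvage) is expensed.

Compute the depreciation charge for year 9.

$5,928

Depreciable base = $275,060 − $8,300 = $266,760.
Sum of the years' digits = 9+8+7+6+5+4+3+2+1 = 45.
Year 1: $266,760 × 9/45 = $53,352. Book value $221,708.
Year 2: $266,760 × 8/45 = $47,424. Book value $174,284.
Year 3: $266,760 × 7/45 = $41,496. Book value $132,788.
Year 4: $266,760 × 6/45 = $35,568. Book value $97,220.
Year 5: $266,760 × 5/45 = $29,640. Book value $67,580.
Year 6: $266,760 × 4/45 = $23,712. Book value $43,868.
Year 7: $266,760 × 3/45 = $17,784. Book value $26,084.
Year 8: $266,760 × 2/45 = $11,856. Book value $14,228.
Year 9: $266,760 × 1/45 = $5,928. Book value $8,300.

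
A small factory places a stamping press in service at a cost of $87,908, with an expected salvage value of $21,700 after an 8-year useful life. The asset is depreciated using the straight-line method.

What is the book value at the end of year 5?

Depreciable base = $87,908 − $21,700 = $66,208.
Annual expense = $66,208 / 8 = $8,276.
End of year 1: book value $79,632.
End of year 2: book value $71,356.
End of year 3: book value $63,080.
End of year 4: book value $54,804.
End of year 5: book value $46,528.

$46,528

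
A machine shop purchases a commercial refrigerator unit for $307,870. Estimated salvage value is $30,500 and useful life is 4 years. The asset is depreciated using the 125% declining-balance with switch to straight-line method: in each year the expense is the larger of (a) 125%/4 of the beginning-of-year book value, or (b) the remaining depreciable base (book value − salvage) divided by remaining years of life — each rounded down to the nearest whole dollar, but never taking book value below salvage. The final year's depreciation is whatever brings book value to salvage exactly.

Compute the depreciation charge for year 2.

Depreciable base = $307,870 − $30,500 = $277,370.
Year 1: DB = ⌊$307,870 × 125%/4⌋ = $96,209; SL = ⌊$277,370/4⌋ = $69,342 → take DB $96,209. Book value $211,661.
Year 2: DB = ⌊$211,661 × 125%/4⌋ = $66,144; SL = ⌊$181,161/3⌋ = $60,387 → take DB $66,144. Book value $145,517.

$66,144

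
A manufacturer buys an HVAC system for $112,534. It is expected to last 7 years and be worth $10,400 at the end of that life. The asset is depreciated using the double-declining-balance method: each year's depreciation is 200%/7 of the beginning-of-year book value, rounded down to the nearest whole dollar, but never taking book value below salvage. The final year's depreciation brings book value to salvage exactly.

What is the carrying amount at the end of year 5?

Depreciable base = $112,534 − $10,400 = $102,134.
Year 1: ⌊$112,534 × 200%/7⌋ = $32,152. Book value $80,382.
Year 2: ⌊$80,382 × 200%/7⌋ = $22,966. Book value $57,416.
Year 3: ⌊$57,416 × 200%/7⌋ = $16,404. Book value $41,012.
Year 4: ⌊$41,012 × 200%/7⌋ = $11,717. Book value $29,295.
Year 5: ⌊$29,295 × 200%/7⌋ = $8,370. Book value $20,925.

$20,925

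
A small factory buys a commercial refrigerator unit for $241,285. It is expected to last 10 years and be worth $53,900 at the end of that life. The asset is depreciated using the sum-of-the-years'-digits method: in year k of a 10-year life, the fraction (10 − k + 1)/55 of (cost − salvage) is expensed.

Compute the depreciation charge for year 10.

$3,407

Depreciable base = $241,285 − $53,900 = $187,385.
Sum of the years' digits = 10+9+8+7+6+5+4+3+2+1 = 55.
Year 1: $187,385 × 10/55 = $34,070. Book value $207,215.
Year 2: $187,385 × 9/55 = $30,663. Book value $176,552.
Year 3: $187,385 × 8/55 = $27,256. Book value $149,296.
Year 4: $187,385 × 7/55 = $23,849. Book value $125,447.
Year 5: $187,385 × 6/55 = $20,442. Book value $105,005.
Year 6: $187,385 × 5/55 = $17,035. Book value $87,970.
Year 7: $187,385 × 4/55 = $13,628. Book value $74,342.
Year 8: $187,385 × 3/55 = $10,221. Book value $64,121.
Year 9: $187,385 × 2/55 = $6,814. Book value $57,307.
Year 10: $187,385 × 1/55 = $3,407. Book value $53,900.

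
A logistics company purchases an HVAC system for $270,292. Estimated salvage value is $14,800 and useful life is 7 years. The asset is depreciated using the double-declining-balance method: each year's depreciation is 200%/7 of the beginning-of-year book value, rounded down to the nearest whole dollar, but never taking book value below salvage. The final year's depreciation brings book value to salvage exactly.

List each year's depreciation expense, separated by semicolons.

$77,226; $55,161; $39,401; $28,144; $20,102; $14,359; $21,099

Depreciable base = $270,292 − $14,800 = $255,492.
Year 1: ⌊$270,292 × 200%/7⌋ = $77,226. Book value $193,066.
Year 2: ⌊$193,066 × 200%/7⌋ = $55,161. Book value $137,905.
Year 3: ⌊$137,905 × 200%/7⌋ = $39,401. Book value $98,504.
Year 4: ⌊$98,504 × 200%/7⌋ = $28,144. Book value $70,360.
Year 5: ⌊$70,360 × 200%/7⌋ = $20,102. Book value $50,258.
Year 6: ⌊$50,258 × 200%/7⌋ = $14,359. Book value $35,899.
Year 7 (final): $35,899 − $14,800 = $21,099. Book value $14,800.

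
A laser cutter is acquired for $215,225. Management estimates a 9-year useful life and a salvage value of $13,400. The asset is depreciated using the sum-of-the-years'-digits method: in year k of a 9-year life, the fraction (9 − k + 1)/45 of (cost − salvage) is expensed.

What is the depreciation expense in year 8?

$8,970

Depreciable base = $215,225 − $13,400 = $201,825.
Sum of the years' digits = 9+8+7+6+5+4+3+2+1 = 45.
Year 1: $201,825 × 9/45 = $40,365. Book value $174,860.
Year 2: $201,825 × 8/45 = $35,880. Book value $138,980.
Year 3: $201,825 × 7/45 = $31,395. Book value $107,585.
Year 4: $201,825 × 6/45 = $26,910. Book value $80,675.
Year 5: $201,825 × 5/45 = $22,425. Book value $58,250.
Year 6: $201,825 × 4/45 = $17,940. Book value $40,310.
Year 7: $201,825 × 3/45 = $13,455. Book value $26,855.
Year 8: $201,825 × 2/45 = $8,970. Book value $17,885.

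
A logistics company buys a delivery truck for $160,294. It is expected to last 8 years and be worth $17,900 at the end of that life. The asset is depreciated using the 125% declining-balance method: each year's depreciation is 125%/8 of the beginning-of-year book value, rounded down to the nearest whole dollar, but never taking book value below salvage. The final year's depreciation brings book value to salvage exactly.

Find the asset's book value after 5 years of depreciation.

Depreciable base = $160,294 − $17,900 = $142,394.
Year 1: ⌊$160,294 × 125%/8⌋ = $25,045. Book value $135,249.
Year 2: ⌊$135,249 × 125%/8⌋ = $21,132. Book value $114,117.
Year 3: ⌊$114,117 × 125%/8⌋ = $17,830. Book value $96,287.
Year 4: ⌊$96,287 × 125%/8⌋ = $15,044. Book value $81,243.
Year 5: ⌊$81,243 × 125%/8⌋ = $12,694. Book value $68,549.

$68,549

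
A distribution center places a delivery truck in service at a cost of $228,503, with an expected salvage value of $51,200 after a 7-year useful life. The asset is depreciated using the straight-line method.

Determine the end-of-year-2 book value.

Depreciable base = $228,503 − $51,200 = $177,303.
Annual expense = $177,303 / 7 = $25,329.
End of year 1: book value $203,174.
End of year 2: book value $177,845.

$177,845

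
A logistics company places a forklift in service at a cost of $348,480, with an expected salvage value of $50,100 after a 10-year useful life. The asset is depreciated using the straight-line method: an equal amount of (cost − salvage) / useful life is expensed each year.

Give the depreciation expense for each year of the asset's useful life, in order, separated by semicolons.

Depreciable base = $348,480 − $50,100 = $298,380.
Annual expense = $298,380 / 10 = $29,838.
End of year 1: book value $318,642.
End of year 2: book value $288,804.
End of year 3: book value $258,966.
End of year 4: book value $229,128.
End of year 5: book value $199,290.
End of year 6: book value $169,452.
End of year 7: book value $139,614.
End of year 8: book value $109,776.
End of year 9: book value $79,938.
End of year 10: book value $50,100.

$29,838; $29,838; $29,838; $29,838; $29,838; $29,838; $29,838; $29,838; $29,838; $29,838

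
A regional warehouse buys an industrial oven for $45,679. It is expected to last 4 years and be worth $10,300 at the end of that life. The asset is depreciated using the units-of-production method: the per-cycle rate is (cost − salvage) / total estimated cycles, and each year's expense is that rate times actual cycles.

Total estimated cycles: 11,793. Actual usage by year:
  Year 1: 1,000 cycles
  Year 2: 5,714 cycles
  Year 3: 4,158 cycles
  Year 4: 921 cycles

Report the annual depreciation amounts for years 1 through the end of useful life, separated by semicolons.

Depreciable base = $45,679 − $10,300 = $35,379.
Rate = $35,379 / 11,793 cycles = $3 per cycle.
Year 1: 1,000 × $3 = $3,000. Book value $42,679.
Year 2: 5,714 × $3 = $17,142. Book value $25,537.
Year 3: 4,158 × $3 = $12,474. Book value $13,063.
Year 4: 921 × $3 = $2,763. Book value $10,300.

$3,000; $17,142; $12,474; $2,763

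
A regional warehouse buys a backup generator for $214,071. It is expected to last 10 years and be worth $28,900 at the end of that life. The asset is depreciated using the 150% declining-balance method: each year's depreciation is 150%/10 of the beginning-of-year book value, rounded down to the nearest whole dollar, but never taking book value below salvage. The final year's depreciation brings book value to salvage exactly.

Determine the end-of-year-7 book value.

Depreciable base = $214,071 − $28,900 = $185,171.
Year 1: ⌊$214,071 × 150%/10⌋ = $32,110. Book value $181,961.
Year 2: ⌊$181,961 × 150%/10⌋ = $27,294. Book value $154,667.
Year 3: ⌊$154,667 × 150%/10⌋ = $23,200. Book value $131,467.
Year 4: ⌊$131,467 × 150%/10⌋ = $19,720. Book value $111,747.
Year 5: ⌊$111,747 × 150%/10⌋ = $16,762. Book value $94,985.
Year 6: ⌊$94,985 × 150%/10⌋ = $14,247. Book value $80,738.
Year 7: ⌊$80,738 × 150%/10⌋ = $12,110. Book value $68,628.

$68,628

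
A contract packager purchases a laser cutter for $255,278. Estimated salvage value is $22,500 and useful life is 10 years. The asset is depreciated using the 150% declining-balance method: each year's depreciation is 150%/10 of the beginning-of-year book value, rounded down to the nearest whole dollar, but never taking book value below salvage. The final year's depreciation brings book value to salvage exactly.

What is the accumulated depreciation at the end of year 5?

Depreciable base = $255,278 − $22,500 = $232,778.
Year 1: ⌊$255,278 × 150%/10⌋ = $38,291. Book value $216,987.
Year 2: ⌊$216,987 × 150%/10⌋ = $32,548. Book value $184,439.
Year 3: ⌊$184,439 × 150%/10⌋ = $27,665. Book value $156,774.
Year 4: ⌊$156,774 × 150%/10⌋ = $23,516. Book value $133,258.
Year 5: ⌊$133,258 × 150%/10⌋ = $19,988. Book value $113,270.
Accumulated through year 5 = $255,278 − $113,270 = $142,008.

$142,008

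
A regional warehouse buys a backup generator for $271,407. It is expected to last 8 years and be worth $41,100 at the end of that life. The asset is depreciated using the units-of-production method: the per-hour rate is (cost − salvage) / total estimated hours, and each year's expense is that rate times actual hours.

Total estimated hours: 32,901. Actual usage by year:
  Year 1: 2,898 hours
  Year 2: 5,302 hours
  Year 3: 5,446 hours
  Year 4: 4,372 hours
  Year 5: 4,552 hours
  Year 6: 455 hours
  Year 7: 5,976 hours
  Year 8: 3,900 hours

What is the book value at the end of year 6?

$110,232

Depreciable base = $271,407 − $41,100 = $230,307.
Rate = $230,307 / 32,901 hours = $7 per hour.
Year 1: 2,898 × $7 = $20,286. Book value $251,121.
Year 2: 5,302 × $7 = $37,114. Book value $214,007.
Year 3: 5,446 × $7 = $38,122. Book value $175,885.
Year 4: 4,372 × $7 = $30,604. Book value $145,281.
Year 5: 4,552 × $7 = $31,864. Book value $113,417.
Year 6: 455 × $7 = $3,185. Book value $110,232.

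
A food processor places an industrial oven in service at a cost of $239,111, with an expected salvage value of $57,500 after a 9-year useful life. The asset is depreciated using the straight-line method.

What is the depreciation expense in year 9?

$20,179

Depreciable base = $239,111 − $57,500 = $181,611.
Annual expense = $181,611 / 9 = $20,179.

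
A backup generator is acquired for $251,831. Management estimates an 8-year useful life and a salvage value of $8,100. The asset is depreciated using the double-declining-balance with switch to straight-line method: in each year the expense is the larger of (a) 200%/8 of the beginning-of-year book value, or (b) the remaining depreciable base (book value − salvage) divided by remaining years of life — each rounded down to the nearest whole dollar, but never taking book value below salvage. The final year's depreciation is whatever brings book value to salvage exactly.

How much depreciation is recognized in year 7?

$17,221

Depreciable base = $251,831 − $8,100 = $243,731.
Year 1: DB = ⌊$251,831 × 200%/8⌋ = $62,957; SL = ⌊$243,731/8⌋ = $30,466 → take DB $62,957. Book value $188,874.
Year 2: DB = ⌊$188,874 × 200%/8⌋ = $47,218; SL = ⌊$180,774/7⌋ = $25,824 → take DB $47,218. Book value $141,656.
Year 3: DB = ⌊$141,656 × 200%/8⌋ = $35,414; SL = ⌊$133,556/6⌋ = $22,259 → take DB $35,414. Book value $106,242.
Year 4: DB = ⌊$106,242 × 200%/8⌋ = $26,560; SL = ⌊$98,142/5⌋ = $19,628 → take DB $26,560. Book value $79,682.
Year 5: DB = ⌊$79,682 × 200%/8⌋ = $19,920; SL = ⌊$71,582/4⌋ = $17,895 → take DB $19,920. Book value $59,762.
Year 6: DB = ⌊$59,762 × 200%/8⌋ = $14,940; SL = ⌊$51,662/3⌋ = $17,220 → take SL $17,220. Book value $42,542.
Year 7: DB = ⌊$42,542 × 200%/8⌋ = $10,635; SL = ⌊$34,442/2⌋ = $17,221 → take SL $17,221. Book value $25,321.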